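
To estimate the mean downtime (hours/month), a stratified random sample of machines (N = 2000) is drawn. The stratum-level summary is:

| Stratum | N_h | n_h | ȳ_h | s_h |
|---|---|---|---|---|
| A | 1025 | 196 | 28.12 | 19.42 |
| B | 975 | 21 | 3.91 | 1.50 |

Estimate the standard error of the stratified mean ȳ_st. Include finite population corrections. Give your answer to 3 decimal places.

V̂(ȳ_st) = Σ W_h² (1 − n_h/N_h) s_h²/n_h, with W_h = N_h/N and N = 2000:
  stratum A: (1025/2000)²·(1 − 196/1025)·19.42²/196 = 0.408753
  stratum B: (975/2000)²·(1 − 21/975)·1.50²/21 = 0.0249147
V̂(ȳ_st) = 0.433668
SE(ȳ_st) = √0.433668 = 0.658534

SE(ȳ_st) ≈ 0.659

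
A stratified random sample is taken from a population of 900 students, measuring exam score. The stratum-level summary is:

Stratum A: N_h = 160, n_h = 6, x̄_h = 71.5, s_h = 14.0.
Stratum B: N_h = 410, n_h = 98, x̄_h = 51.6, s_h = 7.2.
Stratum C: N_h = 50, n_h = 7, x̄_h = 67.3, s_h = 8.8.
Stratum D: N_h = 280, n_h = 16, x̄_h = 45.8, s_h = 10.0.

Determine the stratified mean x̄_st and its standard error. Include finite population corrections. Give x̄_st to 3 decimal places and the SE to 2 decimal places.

x̄_st = Σ W_h x̄_h = (160·71.5 + 410·51.6 + 50·67.3 + 280·45.8)/900 = 54.20556
V̂(x̄_st) = Σ W_h² (1 − n_h/N_h) s_h²/n_h, with W_h = N_h/N and N = 900:
  stratum A: (160/900)²·(1 − 6/160)·14.0²/6 = 0.993712
  stratum B: (410/900)²·(1 − 98/410)·7.2²/98 = 0.0835396
  stratum C: (50/900)²·(1 − 7/50)·8.8²/7 = 0.0293644
  stratum D: (280/900)²·(1 − 16/280)·10.0²/16 = 0.57037
V̂(x̄_st) = 1.67699
SE(x̄_st) = √1.67699 = 1.29499

x̄_st ≈ 54.206, SE ≈ 1.29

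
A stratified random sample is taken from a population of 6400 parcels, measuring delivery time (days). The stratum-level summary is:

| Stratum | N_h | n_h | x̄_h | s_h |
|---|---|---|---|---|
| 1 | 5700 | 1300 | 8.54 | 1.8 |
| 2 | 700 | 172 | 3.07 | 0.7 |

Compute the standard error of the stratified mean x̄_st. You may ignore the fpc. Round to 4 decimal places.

V̂(x̄_st) = Σ W_h² s_h²/n_h, with W_h = N_h/N and N = 6400:
  stratum 1: (5700/6400)²·1.8²/1300 = 0.00197693
  stratum 2: (700/6400)²·0.7²/172 = 3.40803e-05
V̂(x̄_st) = 0.00201101
SE(x̄_st) = √0.00201101 = 0.0448443

SE(x̄_st) ≈ 0.0448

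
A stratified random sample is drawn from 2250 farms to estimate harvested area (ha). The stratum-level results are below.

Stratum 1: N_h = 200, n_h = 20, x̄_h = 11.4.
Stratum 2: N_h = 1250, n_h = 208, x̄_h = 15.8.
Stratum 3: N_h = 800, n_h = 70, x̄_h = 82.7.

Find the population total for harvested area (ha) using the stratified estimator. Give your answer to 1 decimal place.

τ̂_st ≈ 88190.0

τ̂_st = Σ N_h x̄_h = 200·11.4 + 1250·15.8 + 800·82.7 = 88190.0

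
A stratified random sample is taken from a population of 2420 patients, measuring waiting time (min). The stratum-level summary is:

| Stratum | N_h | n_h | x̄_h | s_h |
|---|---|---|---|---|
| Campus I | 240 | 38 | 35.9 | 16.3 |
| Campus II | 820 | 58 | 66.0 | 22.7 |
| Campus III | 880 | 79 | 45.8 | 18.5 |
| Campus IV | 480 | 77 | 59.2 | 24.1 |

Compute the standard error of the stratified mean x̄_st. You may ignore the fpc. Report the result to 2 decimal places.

V̂(x̄_st) = Σ W_h² s_h²/n_h, with W_h = N_h/N and N = 2420:
  stratum Campus I: (240/2420)²·16.3²/38 = 0.0687675
  stratum Campus II: (820/2420)²·22.7²/58 = 1.02005
  stratum Campus III: (880/2420)²·18.5²/79 = 0.572863
  stratum Campus IV: (480/2420)²·24.1²/77 = 0.296753
V̂(x̄_st) = 1.95843
SE(x̄_st) = √1.95843 = 1.39944

SE(x̄_st) ≈ 1.40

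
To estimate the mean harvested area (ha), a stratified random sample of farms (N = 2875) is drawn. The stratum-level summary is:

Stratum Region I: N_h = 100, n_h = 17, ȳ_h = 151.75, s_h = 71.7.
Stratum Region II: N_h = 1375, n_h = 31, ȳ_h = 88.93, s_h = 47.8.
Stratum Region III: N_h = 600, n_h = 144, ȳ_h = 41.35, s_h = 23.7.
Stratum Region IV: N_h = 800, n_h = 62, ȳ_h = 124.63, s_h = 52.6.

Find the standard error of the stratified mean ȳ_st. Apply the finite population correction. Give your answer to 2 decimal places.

SE(ȳ_st) ≈ 4.48

V̂(ȳ_st) = Σ W_h² (1 − n_h/N_h) s_h²/n_h, with W_h = N_h/N and N = 2875:
  stratum Region I: (100/2875)²·(1 − 17/100)·71.7²/17 = 0.303663
  stratum Region II: (1375/2875)²·(1 − 31/1375)·47.8²/31 = 16.4786
  stratum Region III: (600/2875)²·(1 − 144/600)·23.7²/144 = 0.129114
  stratum Region IV: (800/2875)²·(1 − 62/800)·52.6²/62 = 3.1875
V̂(ȳ_st) = 20.0989
SE(ȳ_st) = √20.0989 = 4.48318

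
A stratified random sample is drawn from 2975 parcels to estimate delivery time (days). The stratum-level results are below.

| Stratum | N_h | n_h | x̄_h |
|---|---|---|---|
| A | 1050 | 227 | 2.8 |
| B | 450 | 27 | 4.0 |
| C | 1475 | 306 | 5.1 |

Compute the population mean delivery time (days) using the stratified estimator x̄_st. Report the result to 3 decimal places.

x̄_st ≈ 4.122

N = Σ N_h = 2975. Stratum weights W_h = N_h/N.
x̄_st = (1050·2.8 + 450·4.0 + 1475·5.1) / 2975 = 4.12185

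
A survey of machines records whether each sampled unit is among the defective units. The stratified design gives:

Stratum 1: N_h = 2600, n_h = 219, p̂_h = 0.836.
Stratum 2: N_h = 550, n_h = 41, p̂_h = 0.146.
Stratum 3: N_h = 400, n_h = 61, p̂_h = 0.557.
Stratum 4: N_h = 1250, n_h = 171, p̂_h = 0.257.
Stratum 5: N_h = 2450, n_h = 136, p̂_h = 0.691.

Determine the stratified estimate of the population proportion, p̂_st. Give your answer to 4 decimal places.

N = 7250; stratum weights W_h = N_h/N.
p̂_st = Σ W_h p̂_h = (2600·0.836 + 550·0.146 + 400·0.557 + 1250·0.257 + 2450·0.691)/7250 = 0.61943

p̂_st ≈ 0.6194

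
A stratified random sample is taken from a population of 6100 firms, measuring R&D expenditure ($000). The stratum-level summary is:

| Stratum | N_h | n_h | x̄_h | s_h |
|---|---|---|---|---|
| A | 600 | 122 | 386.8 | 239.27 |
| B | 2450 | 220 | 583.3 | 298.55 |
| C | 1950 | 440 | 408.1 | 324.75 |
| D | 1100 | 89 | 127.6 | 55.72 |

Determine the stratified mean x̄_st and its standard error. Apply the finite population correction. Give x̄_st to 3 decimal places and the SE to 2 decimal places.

x̄_st = Σ W_h x̄_h = (600·386.8 + 2450·583.3 + 1950·408.1 + 1100·127.6)/6100 = 425.79016
V̂(x̄_st) = Σ W_h² (1 − n_h/N_h) s_h²/n_h, with W_h = N_h/N and N = 6100:
  stratum A: (600/6100)²·(1 − 122/600)·239.27²/122 = 3.6169
  stratum B: (2450/6100)²·(1 − 220/2450)·298.55²/220 = 59.4871
  stratum C: (1950/6100)²·(1 − 440/1950)·324.75²/440 = 18.967
  stratum D: (1100/6100)²·(1 − 89/1100)·55.72²/89 = 1.0426
V̂(x̄_st) = 83.1135
SE(x̄_st) = √83.1135 = 9.11666

x̄_st ≈ 425.790, SE ≈ 9.12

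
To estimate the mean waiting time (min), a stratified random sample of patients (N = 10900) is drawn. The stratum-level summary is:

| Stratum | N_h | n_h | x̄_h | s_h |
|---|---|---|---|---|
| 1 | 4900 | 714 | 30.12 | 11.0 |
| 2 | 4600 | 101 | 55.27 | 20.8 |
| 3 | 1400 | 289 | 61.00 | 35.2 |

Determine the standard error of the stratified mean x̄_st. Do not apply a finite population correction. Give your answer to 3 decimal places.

SE(x̄_st) ≈ 0.932

V̂(x̄_st) = Σ W_h² s_h²/n_h, with W_h = N_h/N and N = 10900:
  stratum 1: (4900/10900)²·11.0²/714 = 0.0342473
  stratum 2: (4600/10900)²·20.8²/101 = 0.762901
  stratum 3: (1400/10900)²·35.2²/289 = 0.0707279
V̂(x̄_st) = 0.867876
SE(x̄_st) = √0.867876 = 0.931599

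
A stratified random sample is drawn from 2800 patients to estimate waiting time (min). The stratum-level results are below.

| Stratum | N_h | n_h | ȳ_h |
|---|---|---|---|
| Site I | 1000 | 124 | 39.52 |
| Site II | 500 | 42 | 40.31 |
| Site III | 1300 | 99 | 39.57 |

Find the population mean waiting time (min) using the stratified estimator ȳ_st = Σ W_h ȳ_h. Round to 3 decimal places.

ȳ_st ≈ 39.684

N = Σ N_h = 2800. Stratum weights W_h = N_h/N.
ȳ_st = (1000·39.52 + 500·40.31 + 1300·39.57) / 2800 = 39.68429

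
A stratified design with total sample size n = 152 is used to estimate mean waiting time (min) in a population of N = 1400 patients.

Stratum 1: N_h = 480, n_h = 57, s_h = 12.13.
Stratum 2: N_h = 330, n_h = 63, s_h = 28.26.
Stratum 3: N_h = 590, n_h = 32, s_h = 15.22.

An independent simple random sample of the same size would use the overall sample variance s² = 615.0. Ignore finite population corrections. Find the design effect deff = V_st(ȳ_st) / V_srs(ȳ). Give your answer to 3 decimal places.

deff ≈ 0.567

V̂(ȳ_st) = Σ W_h² s_h²/n_h, with W_h = N_h/N and N = 1400:
  stratum 1: (480/1400)²·12.13²/57 = 0.30344
  stratum 2: (330/1400)²·28.26²/63 = 0.704329
  stratum 3: (590/1400)²·15.22²/32 = 1.28566
V_st = 2.29343
V_srs = s²/n = 615.0/152 = 4.04605
deff = V_st / V_srs = 2.29343/4.04605 = 0.5668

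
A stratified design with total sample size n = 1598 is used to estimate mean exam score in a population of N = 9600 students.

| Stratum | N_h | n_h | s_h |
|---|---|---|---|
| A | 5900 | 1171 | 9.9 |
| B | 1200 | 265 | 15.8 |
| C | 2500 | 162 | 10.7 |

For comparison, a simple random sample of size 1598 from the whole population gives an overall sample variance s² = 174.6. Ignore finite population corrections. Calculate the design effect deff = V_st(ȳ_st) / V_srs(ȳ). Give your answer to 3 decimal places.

V̂(ȳ_st) = Σ W_h² s_h²/n_h, with W_h = N_h/N and N = 9600:
  stratum A: (5900/9600)²·9.9²/1171 = 0.0316137
  stratum B: (1200/9600)²·15.8²/265 = 0.0147193
  stratum C: (2500/9600)²·10.7²/162 = 0.0479281
V_st = 0.0942611
V_srs = s²/n = 174.6/1598 = 0.109262
deff = V_st / V_srs = 0.0942611/0.109262 = 0.8627

deff ≈ 0.863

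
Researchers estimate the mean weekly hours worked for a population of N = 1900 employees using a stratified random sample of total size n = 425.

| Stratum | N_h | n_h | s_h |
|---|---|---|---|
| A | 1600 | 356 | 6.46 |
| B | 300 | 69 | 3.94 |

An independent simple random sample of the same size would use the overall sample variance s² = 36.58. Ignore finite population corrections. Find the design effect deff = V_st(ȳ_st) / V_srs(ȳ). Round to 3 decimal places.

V̂(ȳ_st) = Σ W_h² s_h²/n_h, with W_h = N_h/N and N = 1900:
  stratum A: (1600/1900)²·6.46²/356 = 0.0831281
  stratum B: (300/1900)²·3.94²/69 = 0.00560891
V_st = 0.088737
V_srs = s²/n = 36.58/425 = 0.0860706
deff = V_st / V_srs = 0.088737/0.0860706 = 1.0310

deff ≈ 1.031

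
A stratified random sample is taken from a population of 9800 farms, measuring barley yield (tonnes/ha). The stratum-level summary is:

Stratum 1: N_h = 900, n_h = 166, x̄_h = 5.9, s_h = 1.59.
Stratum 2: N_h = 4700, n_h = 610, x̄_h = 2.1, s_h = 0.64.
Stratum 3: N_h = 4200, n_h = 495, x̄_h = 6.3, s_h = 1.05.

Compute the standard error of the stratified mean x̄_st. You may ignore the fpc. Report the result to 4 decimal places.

V̂(x̄_st) = Σ W_h² s_h²/n_h, with W_h = N_h/N and N = 9800:
  stratum 1: (900/9800)²·1.59²/166 = 0.000128446
  stratum 2: (4700/9800)²·0.64²/610 = 0.000154445
  stratum 3: (4200/9800)²·1.05²/495 = 0.000409091
V̂(x̄_st) = 0.000691981
SE(x̄_st) = √0.000691981 = 0.0263055

SE(x̄_st) ≈ 0.0263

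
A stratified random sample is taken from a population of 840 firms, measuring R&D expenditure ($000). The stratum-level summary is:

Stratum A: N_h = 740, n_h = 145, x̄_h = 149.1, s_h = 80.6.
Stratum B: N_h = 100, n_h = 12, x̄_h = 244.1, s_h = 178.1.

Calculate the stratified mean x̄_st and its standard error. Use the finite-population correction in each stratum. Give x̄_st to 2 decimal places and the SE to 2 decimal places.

x̄_st = Σ W_h x̄_h = (740·149.1 + 100·244.1)/840 = 160.40952
V̂(x̄_st) = Σ W_h² (1 − n_h/N_h) s_h²/n_h, with W_h = N_h/N and N = 840:
  stratum A: (740/840)²·(1 − 145/740)·80.6²/145 = 27.9571
  stratum B: (100/840)²·(1 − 12/100)·178.1²/12 = 32.9663
V̂(x̄_st) = 60.9234
SE(x̄_st) = √60.9234 = 7.80535

x̄_st ≈ 160.41, SE ≈ 7.81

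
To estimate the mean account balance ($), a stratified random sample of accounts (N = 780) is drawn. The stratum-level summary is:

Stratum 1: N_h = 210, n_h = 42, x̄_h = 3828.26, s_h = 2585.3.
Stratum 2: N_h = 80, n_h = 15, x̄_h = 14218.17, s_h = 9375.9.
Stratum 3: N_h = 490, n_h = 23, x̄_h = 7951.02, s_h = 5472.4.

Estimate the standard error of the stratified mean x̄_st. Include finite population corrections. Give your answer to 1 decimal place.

V̂(x̄_st) = Σ W_h² (1 − n_h/N_h) s_h²/n_h, with W_h = N_h/N and N = 780:
  stratum 1: (210/780)²·(1 − 42/210)·2585.3²/42 = 9228.09
  stratum 2: (80/780)²·(1 − 15/80)·9375.9²/15 = 50089.7
  stratum 3: (490/780)²·(1 − 23/490)·5472.4²/23 = 489724
V̂(x̄_st) = 549042
SE(x̄_st) = √549042 = 740.974

SE(x̄_st) ≈ 741.0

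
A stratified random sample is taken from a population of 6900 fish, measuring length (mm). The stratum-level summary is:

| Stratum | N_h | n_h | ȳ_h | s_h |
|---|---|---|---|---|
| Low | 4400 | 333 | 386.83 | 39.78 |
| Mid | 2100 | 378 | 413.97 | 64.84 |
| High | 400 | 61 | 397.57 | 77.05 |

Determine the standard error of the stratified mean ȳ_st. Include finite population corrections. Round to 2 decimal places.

SE(ȳ_st) ≈ 1.71

V̂(ȳ_st) = Σ W_h² (1 − n_h/N_h) s_h²/n_h, with W_h = N_h/N and N = 6900:
  stratum Low: (4400/6900)²·(1 − 333/4400)·39.78²/333 = 1.78613
  stratum Mid: (2100/6900)²·(1 − 378/2100)·64.84²/378 = 0.844789
  stratum High: (400/6900)²·(1 − 61/400)·77.05²/61 = 0.27719
V̂(ȳ_st) = 2.90811
SE(ȳ_st) = √2.90811 = 1.70532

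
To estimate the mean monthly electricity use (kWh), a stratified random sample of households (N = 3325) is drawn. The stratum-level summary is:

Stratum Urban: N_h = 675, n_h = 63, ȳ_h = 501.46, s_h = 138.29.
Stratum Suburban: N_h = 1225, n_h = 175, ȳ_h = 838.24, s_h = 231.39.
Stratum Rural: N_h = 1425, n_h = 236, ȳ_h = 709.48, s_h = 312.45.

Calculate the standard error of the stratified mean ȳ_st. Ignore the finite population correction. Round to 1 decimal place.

SE(ȳ_st) ≈ 11.4

V̂(ȳ_st) = Σ W_h² s_h²/n_h, with W_h = N_h/N and N = 3325:
  stratum Urban: (675/3325)²·138.29²/63 = 12.5102
  stratum Suburban: (1225/3325)²·231.39²/175 = 41.5279
  stratum Rural: (1425/3325)²·312.45²/236 = 75.9793
V̂(ȳ_st) = 130.017
SE(ȳ_st) = √130.017 = 11.4025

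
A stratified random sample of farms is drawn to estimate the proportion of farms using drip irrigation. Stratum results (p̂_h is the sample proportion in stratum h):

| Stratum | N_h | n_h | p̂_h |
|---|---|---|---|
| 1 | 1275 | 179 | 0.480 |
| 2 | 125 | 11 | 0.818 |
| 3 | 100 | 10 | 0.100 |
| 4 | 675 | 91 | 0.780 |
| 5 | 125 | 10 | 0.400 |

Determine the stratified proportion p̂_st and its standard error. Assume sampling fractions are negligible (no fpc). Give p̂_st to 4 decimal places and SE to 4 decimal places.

N = 2300; stratum weights W_h = N_h/N.
p̂_st = Σ W_h p̂_h = (1275·0.480 + 125·0.818 + 100·0.100 + 675·0.780 + 125·0.400)/2300 = 0.56554
V̂(p̂_st) = Σ W_h² p̂_h(1−p̂_h)/(n_h−1):
  stratum 1: (1275/2300)²·0.480·0.520/178 = 0.000430913
  stratum 2: (125/2300)²·0.818·0.182/10 = 4.39733e-05
  stratum 3: (100/2300)²·0.100·0.900/9 = 1.89036e-05
  stratum 4: (675/2300)²·0.780·0.220/90 = 0.00016422
  stratum 5: (125/2300)²·0.400·0.600/9 = 7.8765e-05
V̂(p̂_st) = 0.000736775; SE = √V̂ = 0.0271436

p̂_st ≈ 0.5655, SE ≈ 0.0271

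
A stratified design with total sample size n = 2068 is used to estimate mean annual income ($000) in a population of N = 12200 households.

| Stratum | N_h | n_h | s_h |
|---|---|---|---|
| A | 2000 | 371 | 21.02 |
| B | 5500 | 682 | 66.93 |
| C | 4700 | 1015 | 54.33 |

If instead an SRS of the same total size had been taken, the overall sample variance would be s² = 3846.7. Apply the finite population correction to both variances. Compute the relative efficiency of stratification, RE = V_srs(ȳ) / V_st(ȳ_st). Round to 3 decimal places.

RE ≈ 1.007

V̂(ȳ_st) = Σ W_h² (1 − n_h/N_h) s_h²/n_h, with W_h = N_h/N and N = 12200:
  stratum A: (2000/12200)²·(1 − 371/2000)·21.02²/371 = 0.0260689
  stratum B: (5500/12200)²·(1 − 682/5500)·66.93²/682 = 1.16941
  stratum C: (4700/12200)²·(1 − 1015/4700)·54.33²/1015 = 0.338399
V_st = 1.53388
V_srs = (1 − 2068/12200)·3846.7/2068 = 1.5448
Relative efficiency = V_srs / V_st = 1.5448/1.53388 = 1.0071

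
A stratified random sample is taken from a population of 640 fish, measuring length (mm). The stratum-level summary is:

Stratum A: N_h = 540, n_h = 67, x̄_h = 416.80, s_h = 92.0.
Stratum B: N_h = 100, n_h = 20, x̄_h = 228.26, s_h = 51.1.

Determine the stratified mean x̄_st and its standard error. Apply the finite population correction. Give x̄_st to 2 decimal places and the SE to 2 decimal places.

x̄_st = Σ W_h x̄_h = (540·416.80 + 100·228.26)/640 = 387.34062
V̂(x̄_st) = Σ W_h² (1 − n_h/N_h) s_h²/n_h, with W_h = N_h/N and N = 640:
  stratum A: (540/640)²·(1 − 67/540)·92.0²/67 = 78.7763
  stratum B: (100/640)²·(1 − 20/100)·51.1²/20 = 2.55001
V̂(x̄_st) = 81.3264
SE(x̄_st) = √81.3264 = 9.01811

x̄_st ≈ 387.34, SE ≈ 9.02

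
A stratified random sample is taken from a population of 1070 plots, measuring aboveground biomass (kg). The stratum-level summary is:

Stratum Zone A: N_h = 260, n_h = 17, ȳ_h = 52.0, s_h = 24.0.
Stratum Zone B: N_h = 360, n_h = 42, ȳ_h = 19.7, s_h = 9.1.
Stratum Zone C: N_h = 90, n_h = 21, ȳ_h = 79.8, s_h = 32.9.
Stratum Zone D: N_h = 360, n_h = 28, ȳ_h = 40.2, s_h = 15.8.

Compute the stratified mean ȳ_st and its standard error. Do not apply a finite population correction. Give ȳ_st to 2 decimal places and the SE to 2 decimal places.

ȳ_st = Σ W_h ȳ_h = (260·52.0 + 360·19.7 + 90·79.8 + 360·40.2)/1070 = 39.50093
V̂(ȳ_st) = Σ W_h² s_h²/n_h, with W_h = N_h/N and N = 1070:
  stratum Zone A: (260/1070)²·24.0²/17 = 2.00057
  stratum Zone B: (360/1070)²·9.1²/42 = 0.223188
  stratum Zone C: (90/1070)²·32.9²/21 = 0.364662
  stratum Zone D: (360/1070)²·15.8²/28 = 1.00924
V̂(ȳ_st) = 3.59765
SE(ȳ_st) = √3.59765 = 1.89675

ȳ_st ≈ 39.50, SE ≈ 1.90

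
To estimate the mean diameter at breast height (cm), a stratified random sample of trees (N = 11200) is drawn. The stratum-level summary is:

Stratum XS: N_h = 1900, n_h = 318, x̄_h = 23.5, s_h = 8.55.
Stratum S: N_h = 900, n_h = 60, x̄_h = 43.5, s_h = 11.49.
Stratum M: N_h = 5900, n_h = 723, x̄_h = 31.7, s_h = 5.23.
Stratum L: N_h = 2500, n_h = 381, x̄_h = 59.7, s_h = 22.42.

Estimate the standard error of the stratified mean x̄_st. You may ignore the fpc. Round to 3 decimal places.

SE(x̄_st) ≈ 0.312

V̂(x̄_st) = Σ W_h² s_h²/n_h, with W_h = N_h/N and N = 11200:
  stratum XS: (1900/11200)²·8.55²/318 = 0.00661571
  stratum S: (900/11200)²·11.49²/60 = 0.0142082
  stratum M: (5900/11200)²·5.23²/723 = 0.0104986
  stratum L: (2500/11200)²·22.42²/381 = 0.065734
V̂(x̄_st) = 0.0970565
SE(x̄_st) = √0.0970565 = 0.311539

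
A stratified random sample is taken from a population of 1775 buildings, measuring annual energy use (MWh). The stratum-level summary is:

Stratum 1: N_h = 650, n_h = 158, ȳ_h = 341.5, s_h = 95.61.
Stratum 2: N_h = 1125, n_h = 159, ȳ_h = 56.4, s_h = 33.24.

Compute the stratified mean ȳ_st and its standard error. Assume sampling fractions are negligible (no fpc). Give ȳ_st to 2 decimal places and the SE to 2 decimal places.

ȳ_st = Σ W_h ȳ_h = (650·341.5 + 1125·56.4)/1775 = 160.80282
V̂(ȳ_st) = Σ W_h² s_h²/n_h, with W_h = N_h/N and N = 1775:
  stratum 1: (650/1775)²·95.61²/158 = 7.75853
  stratum 2: (1125/1775)²·33.24²/159 = 2.79147
V̂(ȳ_st) = 10.55
SE(ȳ_st) = √10.55 = 3.24808

ȳ_st ≈ 160.80, SE ≈ 3.25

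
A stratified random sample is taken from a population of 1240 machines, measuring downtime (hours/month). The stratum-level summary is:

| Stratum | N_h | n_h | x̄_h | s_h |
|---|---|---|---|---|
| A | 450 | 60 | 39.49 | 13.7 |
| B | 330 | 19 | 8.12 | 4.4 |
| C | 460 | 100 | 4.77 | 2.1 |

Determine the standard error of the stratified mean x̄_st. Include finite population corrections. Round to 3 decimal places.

V̂(x̄_st) = Σ W_h² (1 − n_h/N_h) s_h²/n_h, with W_h = N_h/N and N = 1240:
  stratum A: (450/1240)²·(1 − 60/450)·13.7²/60 = 0.357046
  stratum B: (330/1240)²·(1 − 19/330)·4.4²/19 = 0.0680116
  stratum C: (460/1240)²·(1 − 100/460)·2.1²/100 = 0.00474958
V̂(x̄_st) = 0.429807
SE(x̄_st) = √0.429807 = 0.655596

SE(x̄_st) ≈ 0.656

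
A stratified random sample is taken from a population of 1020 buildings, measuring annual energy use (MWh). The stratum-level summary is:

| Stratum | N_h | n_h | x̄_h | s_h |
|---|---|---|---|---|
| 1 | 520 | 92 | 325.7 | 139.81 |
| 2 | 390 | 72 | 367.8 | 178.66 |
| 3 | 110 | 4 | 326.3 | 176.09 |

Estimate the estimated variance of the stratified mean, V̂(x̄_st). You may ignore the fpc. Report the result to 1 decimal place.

V̂(x̄_st) = Σ W_h² s_h²/n_h, with W_h = N_h/N and N = 1020:
  stratum 1: (520/1020)²·139.81²/92 = 55.2198
  stratum 2: (390/1020)²·178.66²/72 = 64.8113
  stratum 3: (110/1020)²·176.09²/4 = 90.156
V̂(x̄_st) = 210.187

V̂(x̄_st) ≈ 210.2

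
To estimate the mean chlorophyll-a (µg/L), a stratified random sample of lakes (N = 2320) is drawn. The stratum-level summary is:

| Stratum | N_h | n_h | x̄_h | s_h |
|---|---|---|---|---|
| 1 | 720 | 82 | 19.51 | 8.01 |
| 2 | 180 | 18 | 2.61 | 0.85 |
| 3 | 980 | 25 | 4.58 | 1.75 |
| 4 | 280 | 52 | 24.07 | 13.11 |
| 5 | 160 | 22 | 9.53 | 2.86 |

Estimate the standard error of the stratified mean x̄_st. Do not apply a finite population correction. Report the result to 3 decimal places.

SE(x̄_st) ≈ 0.384

V̂(x̄_st) = Σ W_h² s_h²/n_h, with W_h = N_h/N and N = 2320:
  stratum 1: (720/2320)²·8.01²/82 = 0.0753599
  stratum 2: (180/2320)²·0.85²/18 = 0.000241621
  stratum 3: (980/2320)²·1.75²/25 = 0.0218581
  stratum 4: (280/2320)²·13.11²/52 = 0.048144
  stratum 5: (160/2320)²·2.86²/22 = 0.00176837
V̂(x̄_st) = 0.147372
SE(x̄_st) = √0.147372 = 0.383891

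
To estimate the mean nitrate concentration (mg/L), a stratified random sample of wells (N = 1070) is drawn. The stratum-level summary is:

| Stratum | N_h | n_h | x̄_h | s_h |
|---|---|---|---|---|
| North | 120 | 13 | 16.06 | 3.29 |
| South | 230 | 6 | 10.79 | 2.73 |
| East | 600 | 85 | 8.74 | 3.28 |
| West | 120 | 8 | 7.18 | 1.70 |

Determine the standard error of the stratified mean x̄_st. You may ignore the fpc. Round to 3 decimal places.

SE(x̄_st) ≈ 0.335

V̂(x̄_st) = Σ W_h² s_h²/n_h, with W_h = N_h/N and N = 1070:
  stratum North: (120/1070)²·3.29²/13 = 0.0104723
  stratum South: (230/1070)²·2.73²/6 = 0.0573934
  stratum East: (600/1070)²·3.28²/85 = 0.0397982
  stratum West: (120/1070)²·1.70²/8 = 0.00454363
V̂(x̄_st) = 0.112208
SE(x̄_st) = √0.112208 = 0.334974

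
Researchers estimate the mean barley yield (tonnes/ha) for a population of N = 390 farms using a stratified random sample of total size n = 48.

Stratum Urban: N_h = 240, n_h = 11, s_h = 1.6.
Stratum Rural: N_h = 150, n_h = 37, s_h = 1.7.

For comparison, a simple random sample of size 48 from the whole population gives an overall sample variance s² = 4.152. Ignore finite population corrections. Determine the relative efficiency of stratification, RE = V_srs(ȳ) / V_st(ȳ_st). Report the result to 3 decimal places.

RE ≈ 0.868

V̂(ȳ_st) = Σ W_h² s_h²/n_h, with W_h = N_h/N and N = 390:
  stratum Urban: (240/390)²·1.6²/11 = 0.0881334
  stratum Rural: (150/390)²·1.7²/37 = 0.0115545
V_st = 0.0996879
V_srs = s²/n = 4.152/48 = 0.0865
Relative efficiency = V_srs / V_st = 0.0865/0.0996879 = 0.8677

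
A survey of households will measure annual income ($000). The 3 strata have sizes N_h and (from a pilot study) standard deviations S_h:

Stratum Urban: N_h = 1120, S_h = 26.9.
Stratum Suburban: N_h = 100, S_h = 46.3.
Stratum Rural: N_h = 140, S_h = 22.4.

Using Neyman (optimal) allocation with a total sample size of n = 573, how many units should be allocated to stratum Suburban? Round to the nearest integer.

Neyman allocation: n_h = n · N_h S_h / Σ N_i S_i, with n = 573.
  stratum Urban: N_h·S_h = 1120·26.9 = 30128.00
  stratum Suburban: N_h·S_h = 100·46.3 = 4630.00
  stratum Rural: N_h·S_h = 140·22.4 = 3136.00
Σ N_h S_h = 37894.00
n for stratum Suburban = 573·4630.00/37894.00 = 70.011 → 70

70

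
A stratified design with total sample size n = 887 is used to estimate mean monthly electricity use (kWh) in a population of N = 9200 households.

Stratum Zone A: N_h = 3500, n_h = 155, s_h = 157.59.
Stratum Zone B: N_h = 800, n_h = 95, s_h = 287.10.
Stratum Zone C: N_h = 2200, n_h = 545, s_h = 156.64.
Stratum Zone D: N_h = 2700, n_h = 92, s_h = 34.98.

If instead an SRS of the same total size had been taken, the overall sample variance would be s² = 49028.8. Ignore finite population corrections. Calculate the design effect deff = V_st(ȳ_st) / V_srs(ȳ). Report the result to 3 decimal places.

deff ≈ 0.606

V̂(ȳ_st) = Σ W_h² s_h²/n_h, with W_h = N_h/N and N = 9200:
  stratum Zone A: (3500/9200)²·157.59²/155 = 23.1892
  stratum Zone B: (800/9200)²·287.10²/95 = 6.56065
  stratum Zone C: (2200/9200)²·156.64²/545 = 2.57441
  stratum Zone D: (2700/9200)²·34.98²/92 = 1.14552
V_st = 33.4698
V_srs = s²/n = 49028.8/887 = 55.2749
deff = V_st / V_srs = 33.4698/55.2749 = 0.6055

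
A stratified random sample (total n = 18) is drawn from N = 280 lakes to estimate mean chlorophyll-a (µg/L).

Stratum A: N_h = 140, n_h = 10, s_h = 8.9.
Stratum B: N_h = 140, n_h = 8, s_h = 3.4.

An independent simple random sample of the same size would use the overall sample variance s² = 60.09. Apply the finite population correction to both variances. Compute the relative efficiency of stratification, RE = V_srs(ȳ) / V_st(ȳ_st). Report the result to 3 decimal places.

V̂(ȳ_st) = Σ W_h² (1 − n_h/N_h) s_h²/n_h, with W_h = N_h/N and N = 280:
  stratum A: (140/280)²·(1 − 10/140)·8.9²/10 = 1.8388
  stratum B: (140/280)²·(1 − 8/140)·3.4²/8 = 0.340607
V_st = 2.17941
V_srs = (1 − 18/280)·60.09/18 = 3.12373
Relative efficiency = V_srs / V_st = 3.12373/2.17941 = 1.4333

RE ≈ 1.433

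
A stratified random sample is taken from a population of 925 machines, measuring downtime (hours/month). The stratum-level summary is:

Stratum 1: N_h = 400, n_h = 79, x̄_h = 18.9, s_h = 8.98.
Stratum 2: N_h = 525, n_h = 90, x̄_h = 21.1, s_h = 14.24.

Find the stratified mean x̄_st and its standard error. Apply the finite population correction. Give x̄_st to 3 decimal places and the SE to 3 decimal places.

x̄_st = Σ W_h x̄_h = (400·18.9 + 525·21.1)/925 = 20.14865
V̂(x̄_st) = Σ W_h² (1 − n_h/N_h) s_h²/n_h, with W_h = N_h/N and N = 925:
  stratum 1: (400/925)²·(1 − 79/400)·8.98²/79 = 0.153182
  stratum 2: (525/925)²·(1 − 90/525)·14.24²/90 = 0.601371
V̂(x̄_st) = 0.754553
SE(x̄_st) = √0.754553 = 0.86865

x̄_st ≈ 20.149, SE ≈ 0.869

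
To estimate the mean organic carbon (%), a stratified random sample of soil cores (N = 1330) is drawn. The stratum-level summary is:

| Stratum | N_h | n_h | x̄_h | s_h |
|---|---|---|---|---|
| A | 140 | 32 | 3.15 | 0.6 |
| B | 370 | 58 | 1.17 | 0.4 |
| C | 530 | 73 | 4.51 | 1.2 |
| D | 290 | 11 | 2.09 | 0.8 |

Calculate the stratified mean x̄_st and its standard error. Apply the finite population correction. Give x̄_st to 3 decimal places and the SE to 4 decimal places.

x̄_st ≈ 2.910, SE ≈ 0.0751

x̄_st = Σ W_h x̄_h = (140·3.15 + 370·1.17 + 530·4.51 + 290·2.09)/1330 = 2.91000
V̂(x̄_st) = Σ W_h² (1 − n_h/N_h) s_h²/n_h, with W_h = N_h/N and N = 1330:
  stratum A: (140/1330)²·(1 − 32/140)·0.6²/32 = 9.61615e-05
  stratum B: (370/1330)²·(1 − 58/370)·0.4²/58 = 0.00018003
  stratum C: (530/1330)²·(1 − 73/530)·1.2²/73 = 0.00270102
  stratum D: (290/1330)²·(1 − 11/290)·0.8²/11 = 0.00266125
V̂(x̄_st) = 0.00563847
SE(x̄_st) = √0.00563847 = 0.0750897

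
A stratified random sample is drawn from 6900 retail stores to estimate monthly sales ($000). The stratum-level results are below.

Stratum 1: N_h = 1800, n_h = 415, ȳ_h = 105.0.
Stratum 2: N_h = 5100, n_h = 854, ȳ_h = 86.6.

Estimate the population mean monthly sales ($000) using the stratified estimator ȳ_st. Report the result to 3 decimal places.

N = Σ N_h = 6900. Stratum weights W_h = N_h/N.
ȳ_st = (1800·105.0 + 5100·86.6) / 6900 = 91.40000

ȳ_st ≈ 91.400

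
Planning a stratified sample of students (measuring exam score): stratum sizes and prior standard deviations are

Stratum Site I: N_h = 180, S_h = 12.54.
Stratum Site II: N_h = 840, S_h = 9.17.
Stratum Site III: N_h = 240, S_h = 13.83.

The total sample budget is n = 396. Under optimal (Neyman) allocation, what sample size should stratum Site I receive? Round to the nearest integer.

67

Neyman allocation: n_h = n · N_h S_h / Σ N_i S_i, with n = 396.
  stratum Site I: N_h·S_h = 180·12.54 = 2257.20
  stratum Site II: N_h·S_h = 840·9.17 = 7702.80
  stratum Site III: N_h·S_h = 240·13.83 = 3319.20
Σ N_h S_h = 13279.20
n for stratum Site I = 396·2257.20/13279.20 = 67.312 → 67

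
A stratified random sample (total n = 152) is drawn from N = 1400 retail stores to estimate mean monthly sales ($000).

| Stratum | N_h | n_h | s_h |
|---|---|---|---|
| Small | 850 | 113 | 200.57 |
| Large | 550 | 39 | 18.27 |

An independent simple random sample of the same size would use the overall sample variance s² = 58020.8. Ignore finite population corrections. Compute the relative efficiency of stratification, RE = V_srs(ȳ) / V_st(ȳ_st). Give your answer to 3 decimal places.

V̂(ȳ_st) = Σ W_h² s_h²/n_h, with W_h = N_h/N and N = 1400:
  stratum Small: (850/1400)²·200.57²/113 = 131.231
  stratum Large: (550/1400)²·18.27²/39 = 1.32094
V_st = 132.552
V_srs = s²/n = 58020.8/152 = 381.716
Relative efficiency = V_srs / V_st = 381.716/132.552 = 2.8798

RE ≈ 2.880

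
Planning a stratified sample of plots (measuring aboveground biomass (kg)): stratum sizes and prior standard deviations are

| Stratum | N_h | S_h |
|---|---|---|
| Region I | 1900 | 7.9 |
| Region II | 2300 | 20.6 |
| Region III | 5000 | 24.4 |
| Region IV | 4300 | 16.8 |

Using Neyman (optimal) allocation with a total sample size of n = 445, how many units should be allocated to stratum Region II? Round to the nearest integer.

82

Neyman allocation: n_h = n · N_h S_h / Σ N_i S_i, with n = 445.
  stratum Region I: N_h·S_h = 1900·7.9 = 15010.00
  stratum Region II: N_h·S_h = 2300·20.6 = 47380.00
  stratum Region III: N_h·S_h = 5000·24.4 = 122000.00
  stratum Region IV: N_h·S_h = 4300·16.8 = 72240.00
Σ N_h S_h = 256630.00
n for stratum Region II = 445·47380.00/256630.00 = 82.158 → 82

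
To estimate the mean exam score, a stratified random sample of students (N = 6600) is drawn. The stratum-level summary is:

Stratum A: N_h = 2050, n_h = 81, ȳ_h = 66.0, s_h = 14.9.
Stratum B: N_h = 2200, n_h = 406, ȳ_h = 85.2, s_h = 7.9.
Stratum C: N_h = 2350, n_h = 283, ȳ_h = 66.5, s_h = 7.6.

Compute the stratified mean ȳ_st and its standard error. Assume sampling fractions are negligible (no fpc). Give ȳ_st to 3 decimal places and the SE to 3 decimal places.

ȳ_st ≈ 72.578, SE ≈ 0.554

ȳ_st = Σ W_h ȳ_h = (2050·66.0 + 2200·85.2 + 2350·66.5)/6600 = 72.57803
V̂(ȳ_st) = Σ W_h² s_h²/n_h, with W_h = N_h/N and N = 6600:
  stratum A: (2050/6600)²·14.9²/81 = 0.264428
  stratum B: (2200/6600)²·7.9²/406 = 0.0170799
  stratum C: (2350/6600)²·7.6²/283 = 0.0258755
V̂(ȳ_st) = 0.307383
SE(ȳ_st) = √0.307383 = 0.554422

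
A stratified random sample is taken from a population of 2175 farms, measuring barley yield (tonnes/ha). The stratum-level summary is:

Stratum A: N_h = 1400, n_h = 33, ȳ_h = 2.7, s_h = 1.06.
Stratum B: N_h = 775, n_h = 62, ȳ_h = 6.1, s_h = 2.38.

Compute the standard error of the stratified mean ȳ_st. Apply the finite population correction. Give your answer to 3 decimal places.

V̂(ȳ_st) = Σ W_h² (1 − n_h/N_h) s_h²/n_h, with W_h = N_h/N and N = 2175:
  stratum A: (1400/2175)²·(1 − 33/1400)·1.06²/33 = 0.0137745
  stratum B: (775/2175)²·(1 − 62/775)·2.38²/62 = 0.0106717
V̂(ȳ_st) = 0.0244462
SE(ȳ_st) = √0.0244462 = 0.156353

SE(ȳ_st) ≈ 0.156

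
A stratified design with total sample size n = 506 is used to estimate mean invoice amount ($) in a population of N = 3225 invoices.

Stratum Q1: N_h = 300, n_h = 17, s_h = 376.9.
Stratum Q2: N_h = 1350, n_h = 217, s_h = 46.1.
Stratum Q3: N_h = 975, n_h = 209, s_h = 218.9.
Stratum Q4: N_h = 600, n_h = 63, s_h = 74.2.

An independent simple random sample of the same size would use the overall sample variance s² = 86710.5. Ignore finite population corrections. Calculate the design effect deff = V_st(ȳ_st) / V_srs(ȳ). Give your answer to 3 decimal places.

deff ≈ 0.572

V̂(ȳ_st) = Σ W_h² s_h²/n_h, with W_h = N_h/N and N = 3225:
  stratum Q1: (300/3225)²·376.9²/17 = 72.308
  stratum Q2: (1350/3225)²·46.1²/217 = 1.71613
  stratum Q3: (975/3225)²·218.9²/209 = 20.9554
  stratum Q4: (600/3225)²·74.2²/63 = 3.0249
V_st = 98.0044
V_srs = s²/n = 86710.5/506 = 171.365
deff = V_st / V_srs = 98.0044/171.365 = 0.5719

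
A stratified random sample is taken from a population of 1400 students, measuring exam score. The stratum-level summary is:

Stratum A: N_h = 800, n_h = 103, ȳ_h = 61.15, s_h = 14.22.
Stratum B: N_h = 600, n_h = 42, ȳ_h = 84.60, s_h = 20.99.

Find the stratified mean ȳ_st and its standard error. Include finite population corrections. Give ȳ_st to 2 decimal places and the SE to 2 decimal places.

ȳ_st ≈ 71.20, SE ≈ 1.53

ȳ_st = Σ W_h ȳ_h = (800·61.15 + 600·84.60)/1400 = 71.20000
V̂(ȳ_st) = Σ W_h² (1 − n_h/N_h) s_h²/n_h, with W_h = N_h/N and N = 1400:
  stratum A: (800/1400)²·(1 − 103/800)·14.22²/103 = 0.558507
  stratum B: (600/1400)²·(1 − 42/600)·20.99²/42 = 1.79186
V̂(ȳ_st) = 2.35037
SE(ȳ_st) = √2.35037 = 1.53309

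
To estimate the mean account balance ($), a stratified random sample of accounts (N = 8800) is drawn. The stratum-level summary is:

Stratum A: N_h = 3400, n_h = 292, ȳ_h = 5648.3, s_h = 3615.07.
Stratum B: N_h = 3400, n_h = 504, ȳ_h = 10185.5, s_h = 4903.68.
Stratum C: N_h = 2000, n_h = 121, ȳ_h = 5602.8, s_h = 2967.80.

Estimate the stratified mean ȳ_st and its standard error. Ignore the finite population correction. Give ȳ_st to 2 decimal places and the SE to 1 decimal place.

ȳ_st = Σ W_h ȳ_h = (3400·5648.3 + 3400·10185.5 + 2000·5602.8)/8800 = 7390.96818
V̂(ȳ_st) = Σ W_h² s_h²/n_h, with W_h = N_h/N and N = 8800:
  stratum A: (3400/8800)²·3615.07²/292 = 6681.02
  stratum B: (3400/8800)²·4903.68²/504 = 7122.07
  stratum C: (2000/8800)²·2967.80²/121 = 3759.92
V̂(ȳ_st) = 17563
SE(ȳ_st) = √17563 = 132.526

ȳ_st ≈ 7390.97, SE ≈ 132.5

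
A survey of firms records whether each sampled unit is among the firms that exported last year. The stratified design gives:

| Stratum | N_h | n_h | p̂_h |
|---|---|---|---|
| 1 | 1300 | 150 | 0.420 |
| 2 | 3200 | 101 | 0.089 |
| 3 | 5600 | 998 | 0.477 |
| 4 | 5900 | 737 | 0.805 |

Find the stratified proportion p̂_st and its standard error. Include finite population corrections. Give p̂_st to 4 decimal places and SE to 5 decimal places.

N = 16000; stratum weights W_h = N_h/N.
p̂_st = Σ W_h p̂_h = (1300·0.420 + 3200·0.089 + 5600·0.477 + 5900·0.805)/16000 = 0.51572
V̂(p̂_st) = Σ W_h² (1 − n_h/N_h) p̂_h(1−p̂_h)/(n_h−1):
  stratum 1: (1300/16000)²·(1 − 150/1300)·0.420·0.580/149 = 9.54756e-06
  stratum 2: (3200/16000)²·(1 − 101/3200)·0.089·0.911/100 = 3.1408e-05
  stratum 3: (5600/16000)²·(1 − 998/5600)·0.477·0.523/997 = 2.51895e-05
  stratum 4: (5900/16000)²·(1 − 737/5900)·0.805·0.195/736 = 2.53786e-05
V̂(p̂_st) = 9.15236e-05; SE = √V̂ = 0.0095668

p̂_st ≈ 0.5157, SE ≈ 0.00957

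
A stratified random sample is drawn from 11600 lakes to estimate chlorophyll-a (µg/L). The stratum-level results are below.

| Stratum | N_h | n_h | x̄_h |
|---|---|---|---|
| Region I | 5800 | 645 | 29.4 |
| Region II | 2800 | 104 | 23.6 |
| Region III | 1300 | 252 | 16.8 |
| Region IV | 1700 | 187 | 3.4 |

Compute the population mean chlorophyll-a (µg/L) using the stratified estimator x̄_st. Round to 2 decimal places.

N = Σ N_h = 11600. Stratum weights W_h = N_h/N.
x̄_st = (5800·29.4 + 2800·23.6 + 1300·16.8 + 1700·3.4) / 11600 = 22.7776

x̄_st ≈ 22.78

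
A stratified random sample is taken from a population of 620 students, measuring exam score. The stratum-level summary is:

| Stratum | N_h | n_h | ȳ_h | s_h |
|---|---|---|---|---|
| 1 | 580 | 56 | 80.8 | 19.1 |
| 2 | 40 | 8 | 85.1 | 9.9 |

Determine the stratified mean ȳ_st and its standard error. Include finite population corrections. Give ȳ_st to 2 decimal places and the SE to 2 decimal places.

ȳ_st = Σ W_h ȳ_h = (580·80.8 + 40·85.1)/620 = 81.07742
V̂(ȳ_st) = Σ W_h² (1 − n_h/N_h) s_h²/n_h, with W_h = N_h/N and N = 620:
  stratum 1: (580/620)²·(1 − 56/580)·19.1²/56 = 5.15056
  stratum 2: (40/620)²·(1 − 8/40)·9.9²/8 = 0.040795
V̂(ȳ_st) = 5.19136
SE(ȳ_st) = √5.19136 = 2.27845

ȳ_st ≈ 81.08, SE ≈ 2.28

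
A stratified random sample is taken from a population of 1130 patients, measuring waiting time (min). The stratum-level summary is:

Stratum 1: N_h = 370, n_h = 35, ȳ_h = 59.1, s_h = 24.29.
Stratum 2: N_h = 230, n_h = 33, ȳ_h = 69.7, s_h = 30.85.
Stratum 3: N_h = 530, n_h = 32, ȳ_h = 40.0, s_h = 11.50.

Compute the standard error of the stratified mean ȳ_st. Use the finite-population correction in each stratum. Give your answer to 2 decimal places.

SE(ȳ_st) ≈ 1.87

V̂(ȳ_st) = Σ W_h² (1 − n_h/N_h) s_h²/n_h, with W_h = N_h/N and N = 1130:
  stratum 1: (370/1130)²·(1 − 35/370)·24.29²/35 = 1.63635
  stratum 2: (230/1130)²·(1 − 33/230)·30.85²/33 = 1.02337
  stratum 3: (530/1130)²·(1 − 32/530)·11.50²/32 = 0.854268
V̂(ȳ_st) = 3.51399
SE(ȳ_st) = √3.51399 = 1.87456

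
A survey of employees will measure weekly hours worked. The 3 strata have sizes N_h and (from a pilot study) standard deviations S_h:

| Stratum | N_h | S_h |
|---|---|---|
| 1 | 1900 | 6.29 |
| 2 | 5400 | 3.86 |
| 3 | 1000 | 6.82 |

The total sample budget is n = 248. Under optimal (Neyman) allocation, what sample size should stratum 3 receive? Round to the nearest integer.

Neyman allocation: n_h = n · N_h S_h / Σ N_i S_i, with n = 248.
  stratum 1: N_h·S_h = 1900·6.29 = 11951.00
  stratum 2: N_h·S_h = 5400·3.86 = 20844.00
  stratum 3: N_h·S_h = 1000·6.82 = 6820.00
Σ N_h S_h = 39615.00
n for stratum 3 = 248·6820.00/39615.00 = 42.695 → 43

43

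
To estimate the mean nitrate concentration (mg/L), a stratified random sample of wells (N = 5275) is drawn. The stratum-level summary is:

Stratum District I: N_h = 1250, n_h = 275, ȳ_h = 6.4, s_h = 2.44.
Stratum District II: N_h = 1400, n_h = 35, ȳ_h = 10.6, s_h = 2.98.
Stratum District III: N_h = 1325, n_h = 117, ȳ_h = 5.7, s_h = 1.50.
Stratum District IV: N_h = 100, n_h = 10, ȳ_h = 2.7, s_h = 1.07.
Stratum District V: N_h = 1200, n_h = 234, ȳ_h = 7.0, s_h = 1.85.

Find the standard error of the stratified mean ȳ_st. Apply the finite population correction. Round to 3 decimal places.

V̂(ȳ_st) = Σ W_h² (1 − n_h/N_h) s_h²/n_h, with W_h = N_h/N and N = 5275:
  stratum District I: (1250/5275)²·(1 − 275/1250)·2.44²/275 = 0.000948236
  stratum District II: (1400/5275)²·(1 − 35/1400)·2.98²/35 = 0.0174253
  stratum District III: (1325/5275)²·(1 − 117/1325)·1.50²/117 = 0.0011062
  stratum District IV: (100/5275)²·(1 − 10/100)·1.07²/10 = 3.7031e-05
  stratum District V: (1200/5275)²·(1 − 234/1200)·1.85²/234 = 0.000609314
V̂(ȳ_st) = 0.0201261
SE(ȳ_st) = √0.0201261 = 0.141866

SE(ȳ_st) ≈ 0.142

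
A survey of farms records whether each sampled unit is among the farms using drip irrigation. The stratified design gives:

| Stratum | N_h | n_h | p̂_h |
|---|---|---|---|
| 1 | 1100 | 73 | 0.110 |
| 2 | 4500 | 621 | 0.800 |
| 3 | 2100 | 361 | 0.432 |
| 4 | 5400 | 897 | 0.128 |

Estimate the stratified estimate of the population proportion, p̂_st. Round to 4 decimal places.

N = 13100; stratum weights W_h = N_h/N.
p̂_st = Σ W_h p̂_h = (1100·0.110 + 4500·0.800 + 2100·0.432 + 5400·0.128)/13100 = 0.40606

p̂_st ≈ 0.4061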